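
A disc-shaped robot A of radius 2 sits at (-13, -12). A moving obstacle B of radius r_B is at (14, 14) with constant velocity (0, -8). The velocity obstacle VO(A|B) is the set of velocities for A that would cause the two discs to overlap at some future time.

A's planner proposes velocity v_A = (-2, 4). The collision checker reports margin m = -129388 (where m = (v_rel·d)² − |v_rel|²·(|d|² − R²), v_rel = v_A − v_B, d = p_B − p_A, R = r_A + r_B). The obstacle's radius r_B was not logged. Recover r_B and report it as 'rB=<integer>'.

m = -129388
d = (27, 26);  v_rel = (-2, 12),  |v_rel|² = 148
v_rel×d = (-2)·(26) − (12)·(27) = -376
since m = R²·148 − (-376)²:  R² = (141376 + -129388) / 148 = 81
R = √81 = 9  ⇒  r_B = 9 − 2 = 7

rB=7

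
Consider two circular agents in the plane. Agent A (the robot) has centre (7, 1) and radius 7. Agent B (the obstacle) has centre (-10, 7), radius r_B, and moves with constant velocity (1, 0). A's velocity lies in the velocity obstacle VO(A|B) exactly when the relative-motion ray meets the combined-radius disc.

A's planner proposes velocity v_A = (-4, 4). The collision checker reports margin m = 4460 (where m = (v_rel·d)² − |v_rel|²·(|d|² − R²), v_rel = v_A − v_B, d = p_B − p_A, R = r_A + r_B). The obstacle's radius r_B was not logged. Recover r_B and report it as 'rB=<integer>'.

m = 4460
d = (-17, 6);  v_rel = (-5, 4),  |v_rel|² = 41
v_rel×d = (-5)·(6) − (4)·(-17) = 38
since m = R²·41 − 38²:  R² = (1444 + 4460) / 41 = 144
R = √144 = 12  ⇒  r_B = 12 − 7 = 5

rB=5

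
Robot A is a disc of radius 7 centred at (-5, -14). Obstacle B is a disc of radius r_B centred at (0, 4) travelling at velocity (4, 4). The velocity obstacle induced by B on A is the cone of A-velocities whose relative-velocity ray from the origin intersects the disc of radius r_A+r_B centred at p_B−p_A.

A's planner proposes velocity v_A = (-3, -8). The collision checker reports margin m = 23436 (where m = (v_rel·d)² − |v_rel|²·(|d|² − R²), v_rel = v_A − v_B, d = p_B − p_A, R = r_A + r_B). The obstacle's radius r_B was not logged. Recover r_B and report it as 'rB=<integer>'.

m = 23436
d = (5, 18);  v_rel = (-7, -12),  |v_rel|² = 193
v_rel×d = (-7)·(18) − (-12)·(5) = -66
since m = R²·193 − (-66)²:  R² = (4356 + 23436) / 193 = 144
R = √144 = 12  ⇒  r_B = 12 − 7 = 5

rB=5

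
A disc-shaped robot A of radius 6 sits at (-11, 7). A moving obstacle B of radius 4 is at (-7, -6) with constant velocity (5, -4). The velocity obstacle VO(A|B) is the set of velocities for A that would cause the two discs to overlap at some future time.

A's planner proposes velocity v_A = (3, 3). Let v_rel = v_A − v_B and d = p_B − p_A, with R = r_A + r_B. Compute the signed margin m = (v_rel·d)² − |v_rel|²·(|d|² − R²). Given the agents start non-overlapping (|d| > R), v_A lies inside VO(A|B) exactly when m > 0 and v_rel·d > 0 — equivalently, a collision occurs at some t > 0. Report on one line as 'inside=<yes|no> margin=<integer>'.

d = (4, -13),  |d|² = 185;  R = 6+4 = 10,  c = 185−10² = 85
v_rel = (-2, 7),  |v_rel|² = 53;  v_rel·d = (-2)·(4) + (7)·(-13) = -99
53·t² + 198·t + 85 = 0  ⇒  m = (-99)² − 53·85 = 5296
m = 5296 > 0,  v_rel·d = -99 < 0  ⇒  outside

inside=no margin=5296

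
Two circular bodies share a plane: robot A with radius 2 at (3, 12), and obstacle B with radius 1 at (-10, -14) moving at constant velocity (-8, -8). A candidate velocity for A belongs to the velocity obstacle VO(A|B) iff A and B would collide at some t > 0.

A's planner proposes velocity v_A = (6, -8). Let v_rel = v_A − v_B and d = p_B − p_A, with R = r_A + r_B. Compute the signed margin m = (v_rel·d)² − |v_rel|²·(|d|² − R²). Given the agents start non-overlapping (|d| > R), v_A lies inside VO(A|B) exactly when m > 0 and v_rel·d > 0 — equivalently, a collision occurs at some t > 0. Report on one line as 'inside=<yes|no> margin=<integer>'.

d = (-13, -26),  |d|² = 845;  R = 2+1 = 3,  c = 845−3² = 836
v_rel = (14, 0),  |v_rel|² = 196;  v_rel·d = (14)·(-13) + (0)·(-26) = -182
196·t² + 364·t + 836 = 0  ⇒  m = (-182)² − 196·836 = -130732
m = -130732 < 0,  v_rel·d = -182 < 0  ⇒  outside

inside=no margin=-130732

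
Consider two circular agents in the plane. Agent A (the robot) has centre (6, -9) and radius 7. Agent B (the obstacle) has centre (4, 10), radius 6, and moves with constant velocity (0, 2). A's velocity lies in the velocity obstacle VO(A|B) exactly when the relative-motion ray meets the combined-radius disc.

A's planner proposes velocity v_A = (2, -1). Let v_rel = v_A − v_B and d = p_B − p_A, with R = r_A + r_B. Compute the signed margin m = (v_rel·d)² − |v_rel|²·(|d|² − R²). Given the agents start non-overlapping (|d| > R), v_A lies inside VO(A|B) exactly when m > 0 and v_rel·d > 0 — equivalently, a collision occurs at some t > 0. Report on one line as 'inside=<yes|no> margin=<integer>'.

d = (-2, 19),  |d|² = 365;  R = 7+6 = 13,  c = 365−13² = 196
v_rel = (2, -3),  |v_rel|² = 13;  v_rel·d = (2)·(-2) + (-3)·(19) = -61
13·t² + 122·t + 196 = 0  ⇒  m = (-61)² − 13·196 = 1173
m = 1173 > 0,  v_rel·d = -61 < 0  ⇒  outside

inside=no margin=1173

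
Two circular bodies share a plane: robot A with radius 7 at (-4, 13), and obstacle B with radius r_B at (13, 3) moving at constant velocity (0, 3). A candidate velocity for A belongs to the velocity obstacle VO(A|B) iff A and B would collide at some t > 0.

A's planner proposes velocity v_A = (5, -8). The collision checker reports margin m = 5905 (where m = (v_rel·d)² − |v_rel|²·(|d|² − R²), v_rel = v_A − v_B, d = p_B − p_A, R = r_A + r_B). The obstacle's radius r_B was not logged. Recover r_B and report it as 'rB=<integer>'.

m = 5905
d = (17, -10);  v_rel = (5, -11),  |v_rel|² = 146
v_rel×d = (5)·(-10) − (-11)·(17) = 137
since m = R²·146 − 137²:  R² = (18769 + 5905) / 146 = 169
R = √169 = 13  ⇒  r_B = 13 − 7 = 6

rB=6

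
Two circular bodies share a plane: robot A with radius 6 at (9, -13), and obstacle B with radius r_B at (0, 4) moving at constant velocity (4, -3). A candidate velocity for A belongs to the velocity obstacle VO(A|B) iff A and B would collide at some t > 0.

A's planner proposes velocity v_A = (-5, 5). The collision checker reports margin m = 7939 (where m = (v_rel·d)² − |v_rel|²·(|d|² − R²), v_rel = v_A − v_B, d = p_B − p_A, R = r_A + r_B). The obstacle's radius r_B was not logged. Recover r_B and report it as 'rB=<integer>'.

m = 7939
d = (-9, 17);  v_rel = (-9, 8),  |v_rel|² = 145
v_rel×d = (-9)·(17) − (8)·(-9) = -81
since m = R²·145 − (-81)²:  R² = (6561 + 7939) / 145 = 100
R = √100 = 10  ⇒  r_B = 10 − 6 = 4

rB=4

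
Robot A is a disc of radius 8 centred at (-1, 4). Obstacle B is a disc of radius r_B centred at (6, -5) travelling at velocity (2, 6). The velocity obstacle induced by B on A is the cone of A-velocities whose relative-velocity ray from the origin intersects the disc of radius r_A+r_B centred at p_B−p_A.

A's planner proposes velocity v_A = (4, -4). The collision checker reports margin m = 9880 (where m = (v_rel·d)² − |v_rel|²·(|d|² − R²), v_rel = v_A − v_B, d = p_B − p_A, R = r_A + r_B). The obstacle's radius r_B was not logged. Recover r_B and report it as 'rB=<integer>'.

m = 9880
d = (7, -9);  v_rel = (2, -10),  |v_rel|² = 104
v_rel×d = (2)·(-9) − (-10)·(7) = 52
since m = R²·104 − 52²:  R² = (2704 + 9880) / 104 = 121
R = √121 = 11  ⇒  r_B = 11 − 8 = 3

rB=3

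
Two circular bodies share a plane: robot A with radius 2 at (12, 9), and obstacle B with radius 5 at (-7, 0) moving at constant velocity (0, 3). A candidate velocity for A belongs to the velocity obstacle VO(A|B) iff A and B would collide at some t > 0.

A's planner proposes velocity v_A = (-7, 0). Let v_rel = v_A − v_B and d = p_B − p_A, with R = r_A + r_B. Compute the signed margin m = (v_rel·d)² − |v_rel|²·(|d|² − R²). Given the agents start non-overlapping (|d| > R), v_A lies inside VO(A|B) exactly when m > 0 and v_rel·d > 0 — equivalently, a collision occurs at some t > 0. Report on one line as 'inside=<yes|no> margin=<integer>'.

d = (-19, -9),  |d|² = 442;  R = 2+5 = 7,  c = 442−7² = 393
v_rel = (-7, -3),  |v_rel|² = 58;  v_rel·d = (-7)·(-19) + (-3)·(-9) = 160
58·t² − 320·t + 393 = 0  ⇒  m = 160² − 58·393 = 2806
m = 2806 > 0,  v_rel·d = 160 > 0  ⇒  inside

inside=yes margin=2806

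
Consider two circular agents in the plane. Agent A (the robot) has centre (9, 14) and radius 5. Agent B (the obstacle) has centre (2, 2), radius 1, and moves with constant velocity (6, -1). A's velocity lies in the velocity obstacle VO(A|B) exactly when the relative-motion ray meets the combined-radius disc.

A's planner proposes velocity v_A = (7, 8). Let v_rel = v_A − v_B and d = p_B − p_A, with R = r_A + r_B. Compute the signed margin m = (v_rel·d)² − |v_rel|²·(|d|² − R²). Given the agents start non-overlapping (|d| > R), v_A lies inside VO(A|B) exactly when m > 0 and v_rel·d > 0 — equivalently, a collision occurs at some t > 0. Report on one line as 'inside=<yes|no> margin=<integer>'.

d = (-7, -12),  |d|² = 193;  R = 5+1 = 6,  c = 193−6² = 157
v_rel = (1, 9),  |v_rel|² = 82;  v_rel·d = (1)·(-7) + (9)·(-12) = -115
82·t² + 230·t + 157 = 0  ⇒  m = (-115)² − 82·157 = 351
m = 351 > 0,  v_rel·d = -115 < 0  ⇒  outside

inside=no margin=351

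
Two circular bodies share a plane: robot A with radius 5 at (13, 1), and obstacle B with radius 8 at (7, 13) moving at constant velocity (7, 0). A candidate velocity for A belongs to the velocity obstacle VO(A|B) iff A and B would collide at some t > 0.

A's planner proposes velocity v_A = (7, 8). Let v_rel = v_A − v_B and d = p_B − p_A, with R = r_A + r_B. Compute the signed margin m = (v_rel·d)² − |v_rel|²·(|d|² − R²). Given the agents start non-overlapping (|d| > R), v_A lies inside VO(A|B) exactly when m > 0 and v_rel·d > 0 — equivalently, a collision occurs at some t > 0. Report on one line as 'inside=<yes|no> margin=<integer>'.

d = (-6, 12),  |d|² = 180;  R = 5+8 = 13,  c = 180−13² = 11
v_rel = (0, 8),  |v_rel|² = 64;  v_rel·d = (0)·(-6) + (8)·(12) = 96
64·t² − 192·t + 11 = 0  ⇒  m = 96² − 64·11 = 8512
m = 8512 > 0,  v_rel·d = 96 > 0  ⇒  inside

inside=yes margin=8512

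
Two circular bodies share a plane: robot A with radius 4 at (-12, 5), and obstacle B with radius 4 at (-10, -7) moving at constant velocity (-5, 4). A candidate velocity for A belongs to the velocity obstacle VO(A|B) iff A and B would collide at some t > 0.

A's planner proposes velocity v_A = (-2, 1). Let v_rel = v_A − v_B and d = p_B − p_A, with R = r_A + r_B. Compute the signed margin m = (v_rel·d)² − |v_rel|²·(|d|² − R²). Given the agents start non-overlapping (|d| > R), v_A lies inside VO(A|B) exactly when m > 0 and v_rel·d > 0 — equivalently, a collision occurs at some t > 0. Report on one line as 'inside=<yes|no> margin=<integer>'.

d = (2, -12),  |d|² = 148;  R = 4+4 = 8,  c = 148−8² = 84
v_rel = (3, -3),  |v_rel|² = 18;  v_rel·d = (3)·(2) + (-3)·(-12) = 42
18·t² − 84·t + 84 = 0  ⇒  m = 42² − 18·84 = 252
m = 252 > 0,  v_rel·d = 42 > 0  ⇒  inside

inside=yes margin=252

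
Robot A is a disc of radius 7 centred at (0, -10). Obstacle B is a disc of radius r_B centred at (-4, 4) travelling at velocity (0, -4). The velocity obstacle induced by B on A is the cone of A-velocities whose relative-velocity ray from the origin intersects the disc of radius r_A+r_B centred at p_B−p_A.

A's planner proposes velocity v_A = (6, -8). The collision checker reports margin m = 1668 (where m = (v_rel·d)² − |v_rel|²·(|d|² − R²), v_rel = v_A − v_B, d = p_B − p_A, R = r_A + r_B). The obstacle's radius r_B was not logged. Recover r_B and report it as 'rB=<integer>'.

m = 1668
d = (-4, 14);  v_rel = (6, -4),  |v_rel|² = 52
v_rel×d = (6)·(14) − (-4)·(-4) = 68
since m = R²·52 − 68²:  R² = (4624 + 1668) / 52 = 121
R = √121 = 11  ⇒  r_B = 11 − 7 = 4

rB=4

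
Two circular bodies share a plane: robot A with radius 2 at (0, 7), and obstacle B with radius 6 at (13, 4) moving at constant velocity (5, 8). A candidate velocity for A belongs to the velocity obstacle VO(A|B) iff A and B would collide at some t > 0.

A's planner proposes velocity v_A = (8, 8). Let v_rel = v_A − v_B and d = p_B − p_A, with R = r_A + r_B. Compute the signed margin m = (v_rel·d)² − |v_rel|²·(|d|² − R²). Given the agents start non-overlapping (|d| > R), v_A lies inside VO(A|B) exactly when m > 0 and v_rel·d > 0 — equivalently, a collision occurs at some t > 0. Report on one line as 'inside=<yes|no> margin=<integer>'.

d = (13, -3),  |d|² = 178;  R = 2+6 = 8,  c = 178−8² = 114
v_rel = (3, 0),  |v_rel|² = 9;  v_rel·d = (3)·(13) + (0)·(-3) = 39
9·t² − 78·t + 114 = 0  ⇒  m = 39² − 9·114 = 495
m = 495 > 0,  v_rel·d = 39 > 0  ⇒  inside

inside=yes margin=495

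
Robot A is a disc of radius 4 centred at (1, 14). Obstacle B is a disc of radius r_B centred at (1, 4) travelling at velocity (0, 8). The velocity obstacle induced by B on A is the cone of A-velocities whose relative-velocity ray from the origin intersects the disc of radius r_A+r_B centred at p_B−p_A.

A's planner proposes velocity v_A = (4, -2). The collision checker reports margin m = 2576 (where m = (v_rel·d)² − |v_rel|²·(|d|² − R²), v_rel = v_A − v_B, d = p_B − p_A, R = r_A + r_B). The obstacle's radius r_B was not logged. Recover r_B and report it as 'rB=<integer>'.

m = 2576
d = (0, -10);  v_rel = (4, -10),  |v_rel|² = 116
v_rel×d = (4)·(-10) − (-10)·(0) = -40
since m = R²·116 − (-40)²:  R² = (1600 + 2576) / 116 = 36
R = √36 = 6  ⇒  r_B = 6 − 4 = 2

rB=2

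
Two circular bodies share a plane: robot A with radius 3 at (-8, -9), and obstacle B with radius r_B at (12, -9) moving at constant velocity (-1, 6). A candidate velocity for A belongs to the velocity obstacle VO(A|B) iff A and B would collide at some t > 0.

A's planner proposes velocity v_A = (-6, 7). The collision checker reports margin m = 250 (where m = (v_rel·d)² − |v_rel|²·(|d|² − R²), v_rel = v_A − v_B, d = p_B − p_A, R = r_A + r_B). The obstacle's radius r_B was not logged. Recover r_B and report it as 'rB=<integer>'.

m = 250
d = (20, 0);  v_rel = (-5, 1),  |v_rel|² = 26
v_rel×d = (-5)·(0) − (1)·(20) = -20
since m = R²·26 − (-20)²:  R² = (400 + 250) / 26 = 25
R = √25 = 5  ⇒  r_B = 5 − 3 = 2

rB=2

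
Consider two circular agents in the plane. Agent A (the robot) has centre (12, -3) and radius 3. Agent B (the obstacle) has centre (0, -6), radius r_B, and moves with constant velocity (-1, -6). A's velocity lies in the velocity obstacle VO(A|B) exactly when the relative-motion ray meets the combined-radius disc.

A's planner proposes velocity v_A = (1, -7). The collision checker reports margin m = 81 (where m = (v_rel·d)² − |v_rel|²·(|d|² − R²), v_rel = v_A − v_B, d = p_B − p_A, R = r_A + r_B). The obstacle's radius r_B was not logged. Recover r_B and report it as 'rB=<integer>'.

m = 81
d = (-12, -3);  v_rel = (2, -1),  |v_rel|² = 5
v_rel×d = (2)·(-3) − (-1)·(-12) = -18
since m = R²·5 − (-18)²:  R² = (324 + 81) / 5 = 81
R = √81 = 9  ⇒  r_B = 9 − 3 = 6

rB=6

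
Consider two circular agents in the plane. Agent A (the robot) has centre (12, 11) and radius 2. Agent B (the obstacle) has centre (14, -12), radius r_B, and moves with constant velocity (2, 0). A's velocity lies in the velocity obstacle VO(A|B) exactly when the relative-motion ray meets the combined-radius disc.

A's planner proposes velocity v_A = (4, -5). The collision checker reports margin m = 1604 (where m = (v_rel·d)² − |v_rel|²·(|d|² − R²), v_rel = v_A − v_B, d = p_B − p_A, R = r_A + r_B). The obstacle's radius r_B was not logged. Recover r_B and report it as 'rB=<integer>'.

m = 1604
d = (2, -23);  v_rel = (2, -5),  |v_rel|² = 29
v_rel×d = (2)·(-23) − (-5)·(2) = -36
since m = R²·29 − (-36)²:  R² = (1296 + 1604) / 29 = 100
R = √100 = 10  ⇒  r_B = 10 − 2 = 8

rB=8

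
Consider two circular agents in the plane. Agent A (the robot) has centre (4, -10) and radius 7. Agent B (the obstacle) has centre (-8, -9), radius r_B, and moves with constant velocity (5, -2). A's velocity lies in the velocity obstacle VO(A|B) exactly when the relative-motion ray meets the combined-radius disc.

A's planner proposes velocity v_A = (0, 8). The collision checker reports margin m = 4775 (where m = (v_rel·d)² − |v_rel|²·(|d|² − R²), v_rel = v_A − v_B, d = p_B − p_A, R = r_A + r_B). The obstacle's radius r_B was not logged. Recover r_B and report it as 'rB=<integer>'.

m = 4775
d = (-12, 1);  v_rel = (-5, 10),  |v_rel|² = 125
v_rel×d = (-5)·(1) − (10)·(-12) = 115
since m = R²·125 − 115²:  R² = (13225 + 4775) / 125 = 144
R = √144 = 12  ⇒  r_B = 12 − 7 = 5

rB=5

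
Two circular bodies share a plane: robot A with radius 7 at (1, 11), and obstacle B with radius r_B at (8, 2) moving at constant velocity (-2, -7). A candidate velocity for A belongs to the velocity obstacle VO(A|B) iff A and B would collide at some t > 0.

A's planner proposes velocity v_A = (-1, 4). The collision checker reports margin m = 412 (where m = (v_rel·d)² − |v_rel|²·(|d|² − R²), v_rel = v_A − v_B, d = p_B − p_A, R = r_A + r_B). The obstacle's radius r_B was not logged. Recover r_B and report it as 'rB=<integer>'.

m = 412
d = (7, -9);  v_rel = (1, 11),  |v_rel|² = 122
v_rel×d = (1)·(-9) − (11)·(7) = -86
since m = R²·122 − (-86)²:  R² = (7396 + 412) / 122 = 64
R = √64 = 8  ⇒  r_B = 8 − 7 = 1

rB=1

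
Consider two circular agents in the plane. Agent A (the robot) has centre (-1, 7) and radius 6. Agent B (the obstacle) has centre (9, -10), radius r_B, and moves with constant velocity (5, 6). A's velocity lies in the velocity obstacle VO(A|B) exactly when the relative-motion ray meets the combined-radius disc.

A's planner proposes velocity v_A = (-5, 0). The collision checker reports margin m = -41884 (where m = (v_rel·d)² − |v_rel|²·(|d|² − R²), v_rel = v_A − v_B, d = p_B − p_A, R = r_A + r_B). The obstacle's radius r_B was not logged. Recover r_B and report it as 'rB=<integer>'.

m = -41884
d = (10, -17);  v_rel = (-10, -6),  |v_rel|² = 136
v_rel×d = (-10)·(-17) − (-6)·(10) = 230
since m = R²·136 − 230²:  R² = (52900 + -41884) / 136 = 81
R = √81 = 9  ⇒  r_B = 9 − 6 = 3

rB=3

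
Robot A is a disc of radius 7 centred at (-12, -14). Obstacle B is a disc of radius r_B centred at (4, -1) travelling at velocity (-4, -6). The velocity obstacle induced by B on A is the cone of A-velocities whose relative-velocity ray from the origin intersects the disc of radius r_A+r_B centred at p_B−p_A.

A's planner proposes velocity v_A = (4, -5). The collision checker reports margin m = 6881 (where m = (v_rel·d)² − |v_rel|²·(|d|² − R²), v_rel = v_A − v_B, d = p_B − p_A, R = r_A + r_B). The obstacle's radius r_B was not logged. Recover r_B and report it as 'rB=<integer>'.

m = 6881
d = (16, 13);  v_rel = (8, 1),  |v_rel|² = 65
v_rel×d = (8)·(13) − (1)·(16) = 88
since m = R²·65 − 88²:  R² = (7744 + 6881) / 65 = 225
R = √225 = 15  ⇒  r_B = 15 − 7 = 8

rB=8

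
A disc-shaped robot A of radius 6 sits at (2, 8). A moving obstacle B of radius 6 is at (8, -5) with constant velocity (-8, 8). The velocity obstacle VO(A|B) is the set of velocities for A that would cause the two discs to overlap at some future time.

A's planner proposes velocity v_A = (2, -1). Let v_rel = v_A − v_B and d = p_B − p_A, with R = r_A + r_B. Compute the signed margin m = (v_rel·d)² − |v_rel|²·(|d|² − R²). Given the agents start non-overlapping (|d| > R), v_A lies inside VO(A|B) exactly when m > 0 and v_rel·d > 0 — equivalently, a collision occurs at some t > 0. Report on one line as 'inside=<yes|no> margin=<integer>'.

d = (6, -13),  |d|² = 205;  R = 6+6 = 12,  c = 205−12² = 61
v_rel = (10, -9),  |v_rel|² = 181;  v_rel·d = (10)·(6) + (-9)·(-13) = 177
181·t² − 354·t + 61 = 0  ⇒  m = 177² − 181·61 = 20288
m = 20288 > 0,  v_rel·d = 177 > 0  ⇒  inside

inside=yes margin=20288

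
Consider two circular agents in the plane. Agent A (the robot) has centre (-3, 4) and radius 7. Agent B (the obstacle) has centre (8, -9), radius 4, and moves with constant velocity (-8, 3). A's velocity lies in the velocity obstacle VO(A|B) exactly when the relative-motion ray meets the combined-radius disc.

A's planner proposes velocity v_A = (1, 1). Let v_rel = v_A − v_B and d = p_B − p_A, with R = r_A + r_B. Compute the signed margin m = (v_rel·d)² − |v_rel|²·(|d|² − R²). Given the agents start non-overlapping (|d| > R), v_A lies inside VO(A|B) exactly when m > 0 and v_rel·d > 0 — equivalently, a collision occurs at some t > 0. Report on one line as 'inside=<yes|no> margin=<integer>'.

d = (11, -13),  |d|² = 290;  R = 7+4 = 11,  c = 290−11² = 169
v_rel = (9, -2),  |v_rel|² = 85;  v_rel·d = (9)·(11) + (-2)·(-13) = 125
85·t² − 250·t + 169 = 0  ⇒  m = 125² − 85·169 = 1260
m = 1260 > 0,  v_rel·d = 125 > 0  ⇒  inside

inside=yes margin=1260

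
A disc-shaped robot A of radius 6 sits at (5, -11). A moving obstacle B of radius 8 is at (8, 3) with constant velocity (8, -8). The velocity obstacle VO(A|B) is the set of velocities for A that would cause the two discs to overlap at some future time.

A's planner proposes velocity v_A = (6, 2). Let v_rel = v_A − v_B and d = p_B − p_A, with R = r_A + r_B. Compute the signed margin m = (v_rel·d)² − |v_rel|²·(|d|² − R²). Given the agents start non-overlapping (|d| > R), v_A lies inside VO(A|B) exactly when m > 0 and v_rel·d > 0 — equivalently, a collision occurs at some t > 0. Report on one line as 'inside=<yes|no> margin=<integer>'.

d = (3, 14),  |d|² = 205;  R = 6+8 = 14,  c = 205−14² = 9
v_rel = (-2, 10),  |v_rel|² = 104;  v_rel·d = (-2)·(3) + (10)·(14) = 134
104·t² − 268·t + 9 = 0  ⇒  m = 134² − 104·9 = 17020
m = 17020 > 0,  v_rel·d = 134 > 0  ⇒  inside

inside=yes margin=17020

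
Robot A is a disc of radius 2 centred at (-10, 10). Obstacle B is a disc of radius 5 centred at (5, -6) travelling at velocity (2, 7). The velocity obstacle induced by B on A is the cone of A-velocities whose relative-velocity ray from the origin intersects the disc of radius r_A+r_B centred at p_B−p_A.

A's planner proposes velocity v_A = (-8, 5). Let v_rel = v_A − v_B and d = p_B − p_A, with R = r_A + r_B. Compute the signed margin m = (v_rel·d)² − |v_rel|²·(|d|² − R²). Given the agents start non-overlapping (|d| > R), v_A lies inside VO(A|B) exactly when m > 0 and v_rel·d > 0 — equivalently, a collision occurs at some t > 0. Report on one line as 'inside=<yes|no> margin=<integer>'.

d = (15, -16),  |d|² = 481;  R = 2+5 = 7,  c = 481−7² = 432
v_rel = (-10, -2),  |v_rel|² = 104;  v_rel·d = (-10)·(15) + (-2)·(-16) = -118
104·t² + 236·t + 432 = 0  ⇒  m = (-118)² − 104·432 = -31004
m = -31004 < 0,  v_rel·d = -118 < 0  ⇒  outside

inside=no margin=-31004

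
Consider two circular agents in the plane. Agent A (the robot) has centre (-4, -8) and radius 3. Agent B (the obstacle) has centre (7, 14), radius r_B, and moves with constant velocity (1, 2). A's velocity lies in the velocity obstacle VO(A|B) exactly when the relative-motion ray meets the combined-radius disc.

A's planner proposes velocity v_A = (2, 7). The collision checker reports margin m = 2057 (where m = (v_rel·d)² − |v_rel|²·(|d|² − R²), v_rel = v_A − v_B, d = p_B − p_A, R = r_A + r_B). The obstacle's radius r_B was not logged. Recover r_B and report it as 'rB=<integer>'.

m = 2057
d = (11, 22);  v_rel = (1, 5),  |v_rel|² = 26
v_rel×d = (1)·(22) − (5)·(11) = -33
since m = R²·26 − (-33)²:  R² = (1089 + 2057) / 26 = 121
R = √121 = 11  ⇒  r_B = 11 − 3 = 8

rB=8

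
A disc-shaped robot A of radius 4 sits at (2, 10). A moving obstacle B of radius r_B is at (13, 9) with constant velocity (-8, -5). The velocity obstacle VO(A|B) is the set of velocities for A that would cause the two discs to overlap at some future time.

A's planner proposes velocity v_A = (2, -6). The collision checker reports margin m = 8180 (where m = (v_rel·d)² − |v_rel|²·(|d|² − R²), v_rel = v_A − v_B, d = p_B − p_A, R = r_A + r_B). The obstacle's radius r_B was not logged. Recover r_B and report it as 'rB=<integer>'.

m = 8180
d = (11, -1);  v_rel = (10, -1),  |v_rel|² = 101
v_rel×d = (10)·(-1) − (-1)·(11) = 1
since m = R²·101 − 1²:  R² = (1 + 8180) / 101 = 81
R = √81 = 9  ⇒  r_B = 9 − 4 = 5

rB=5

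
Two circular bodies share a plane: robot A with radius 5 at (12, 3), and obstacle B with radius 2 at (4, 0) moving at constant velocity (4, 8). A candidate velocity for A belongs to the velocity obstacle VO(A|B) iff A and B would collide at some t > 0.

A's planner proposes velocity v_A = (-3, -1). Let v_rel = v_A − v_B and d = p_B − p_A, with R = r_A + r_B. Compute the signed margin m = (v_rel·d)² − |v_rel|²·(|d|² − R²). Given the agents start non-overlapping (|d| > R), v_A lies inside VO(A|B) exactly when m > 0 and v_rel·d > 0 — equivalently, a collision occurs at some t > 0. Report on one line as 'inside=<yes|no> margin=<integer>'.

d = (-8, -3),  |d|² = 73;  R = 5+2 = 7,  c = 73−7² = 24
v_rel = (-7, -9),  |v_rel|² = 130;  v_rel·d = (-7)·(-8) + (-9)·(-3) = 83
130·t² − 166·t + 24 = 0  ⇒  m = 83² − 130·24 = 3769
m = 3769 > 0,  v_rel·d = 83 > 0  ⇒  inside

inside=yes margin=3769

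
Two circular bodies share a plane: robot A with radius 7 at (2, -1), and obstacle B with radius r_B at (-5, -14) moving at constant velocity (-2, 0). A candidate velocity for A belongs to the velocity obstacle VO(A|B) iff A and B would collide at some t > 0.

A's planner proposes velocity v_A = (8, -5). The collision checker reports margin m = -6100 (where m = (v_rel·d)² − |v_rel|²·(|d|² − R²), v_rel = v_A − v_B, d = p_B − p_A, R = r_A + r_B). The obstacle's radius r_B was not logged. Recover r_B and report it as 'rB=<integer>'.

m = -6100
d = (-7, -13);  v_rel = (10, -5),  |v_rel|² = 125
v_rel×d = (10)·(-13) − (-5)·(-7) = -165
since m = R²·125 − (-165)²:  R² = (27225 + -6100) / 125 = 169
R = √169 = 13  ⇒  r_B = 13 − 7 = 6

rB=6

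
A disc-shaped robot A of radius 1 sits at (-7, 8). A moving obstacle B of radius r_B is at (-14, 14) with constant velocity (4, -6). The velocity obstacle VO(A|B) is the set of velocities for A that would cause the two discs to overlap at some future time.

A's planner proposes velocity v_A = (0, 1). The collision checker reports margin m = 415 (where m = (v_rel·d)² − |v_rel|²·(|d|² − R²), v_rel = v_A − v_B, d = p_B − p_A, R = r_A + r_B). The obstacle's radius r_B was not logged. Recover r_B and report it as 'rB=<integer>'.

m = 415
d = (-7, 6);  v_rel = (-4, 7),  |v_rel|² = 65
v_rel×d = (-4)·(6) − (7)·(-7) = 25
since m = R²·65 − 25²:  R² = (625 + 415) / 65 = 16
R = √16 = 4  ⇒  r_B = 4 − 1 = 3

rB=3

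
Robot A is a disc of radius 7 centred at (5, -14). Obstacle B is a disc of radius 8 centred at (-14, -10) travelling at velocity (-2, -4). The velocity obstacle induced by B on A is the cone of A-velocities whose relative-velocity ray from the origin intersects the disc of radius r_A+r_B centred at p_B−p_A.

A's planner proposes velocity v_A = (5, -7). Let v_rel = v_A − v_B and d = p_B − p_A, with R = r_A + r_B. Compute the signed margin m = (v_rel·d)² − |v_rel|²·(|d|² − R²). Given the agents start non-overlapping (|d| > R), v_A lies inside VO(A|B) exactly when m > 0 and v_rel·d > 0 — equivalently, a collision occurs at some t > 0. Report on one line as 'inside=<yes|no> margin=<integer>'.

d = (-19, 4),  |d|² = 377;  R = 7+8 = 15,  c = 377−15² = 152
v_rel = (7, -3),  |v_rel|² = 58;  v_rel·d = (7)·(-19) + (-3)·(4) = -145
58·t² + 290·t + 152 = 0  ⇒  m = (-145)² − 58·152 = 12209
m = 12209 > 0,  v_rel·d = -145 < 0  ⇒  outside

inside=no margin=12209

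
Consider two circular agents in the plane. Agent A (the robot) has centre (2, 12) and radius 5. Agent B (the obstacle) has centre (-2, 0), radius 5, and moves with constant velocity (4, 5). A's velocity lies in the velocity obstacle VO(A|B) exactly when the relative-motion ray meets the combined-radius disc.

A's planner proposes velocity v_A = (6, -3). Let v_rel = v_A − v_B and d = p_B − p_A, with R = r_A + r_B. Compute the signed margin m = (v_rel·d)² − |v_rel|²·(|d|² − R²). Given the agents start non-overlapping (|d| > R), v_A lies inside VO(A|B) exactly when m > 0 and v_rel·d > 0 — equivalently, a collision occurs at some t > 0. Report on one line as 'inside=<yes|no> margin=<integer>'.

d = (-4, -12),  |d|² = 160;  R = 5+5 = 10,  c = 160−10² = 60
v_rel = (2, -8),  |v_rel|² = 68;  v_rel·d = (2)·(-4) + (-8)·(-12) = 88
68·t² − 176·t + 60 = 0  ⇒  m = 88² − 68·60 = 3664
m = 3664 > 0,  v_rel·d = 88 > 0  ⇒  inside

inside=yes margin=3664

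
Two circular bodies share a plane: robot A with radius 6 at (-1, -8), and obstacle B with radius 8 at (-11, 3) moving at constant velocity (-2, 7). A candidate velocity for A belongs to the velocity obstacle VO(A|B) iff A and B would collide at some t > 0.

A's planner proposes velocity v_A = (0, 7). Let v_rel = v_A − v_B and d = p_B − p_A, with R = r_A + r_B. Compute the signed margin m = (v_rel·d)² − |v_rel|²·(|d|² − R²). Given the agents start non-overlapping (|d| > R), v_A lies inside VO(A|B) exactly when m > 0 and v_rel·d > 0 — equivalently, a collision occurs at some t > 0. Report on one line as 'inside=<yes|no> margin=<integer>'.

d = (-10, 11),  |d|² = 221;  R = 6+8 = 14,  c = 221−14² = 25
v_rel = (2, 0),  |v_rel|² = 4;  v_rel·d = (2)·(-10) + (0)·(11) = -20
4·t² + 40·t + 25 = 0  ⇒  m = (-20)² − 4·25 = 300
m = 300 > 0,  v_rel·d = -20 < 0  ⇒  outside

inside=no margin=300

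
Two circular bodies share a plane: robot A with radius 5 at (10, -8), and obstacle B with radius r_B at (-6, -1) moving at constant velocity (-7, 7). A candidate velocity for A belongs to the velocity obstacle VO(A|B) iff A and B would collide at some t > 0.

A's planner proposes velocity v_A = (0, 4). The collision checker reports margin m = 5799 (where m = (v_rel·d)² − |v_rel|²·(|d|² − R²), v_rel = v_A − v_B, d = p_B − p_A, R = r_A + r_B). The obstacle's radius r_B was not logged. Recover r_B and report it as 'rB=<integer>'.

m = 5799
d = (-16, 7);  v_rel = (7, -3),  |v_rel|² = 58
v_rel×d = (7)·(7) − (-3)·(-16) = 1
since m = R²·58 − 1²:  R² = (1 + 5799) / 58 = 100
R = √100 = 10  ⇒  r_B = 10 − 5 = 5

rB=5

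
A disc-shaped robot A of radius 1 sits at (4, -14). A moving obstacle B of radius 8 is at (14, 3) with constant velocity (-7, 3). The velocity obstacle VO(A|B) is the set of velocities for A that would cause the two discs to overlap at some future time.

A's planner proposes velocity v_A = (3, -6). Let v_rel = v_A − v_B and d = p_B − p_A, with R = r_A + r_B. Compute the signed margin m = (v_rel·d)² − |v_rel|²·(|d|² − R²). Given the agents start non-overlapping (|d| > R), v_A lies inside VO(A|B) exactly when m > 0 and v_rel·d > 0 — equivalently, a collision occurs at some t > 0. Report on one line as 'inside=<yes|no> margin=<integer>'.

d = (10, 17),  |d|² = 389;  R = 1+8 = 9,  c = 389−9² = 308
v_rel = (10, -9),  |v_rel|² = 181;  v_rel·d = (10)·(10) + (-9)·(17) = -53
181·t² + 106·t + 308 = 0  ⇒  m = (-53)² − 181·308 = -52939
m = -52939 < 0,  v_rel·d = -53 < 0  ⇒  outside

inside=no margin=-52939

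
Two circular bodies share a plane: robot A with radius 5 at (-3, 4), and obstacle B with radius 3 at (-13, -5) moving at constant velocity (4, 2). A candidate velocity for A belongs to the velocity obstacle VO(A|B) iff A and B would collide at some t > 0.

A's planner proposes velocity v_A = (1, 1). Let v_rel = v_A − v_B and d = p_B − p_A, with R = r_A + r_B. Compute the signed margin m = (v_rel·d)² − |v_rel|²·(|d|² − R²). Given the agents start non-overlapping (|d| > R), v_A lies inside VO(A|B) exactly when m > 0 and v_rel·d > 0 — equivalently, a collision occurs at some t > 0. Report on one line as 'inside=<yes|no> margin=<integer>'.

d = (-10, -9),  |d|² = 181;  R = 5+3 = 8,  c = 181−8² = 117
v_rel = (-3, -1),  |v_rel|² = 10;  v_rel·d = (-3)·(-10) + (-1)·(-9) = 39
10·t² − 78·t + 117 = 0  ⇒  m = 39² − 10·117 = 351
m = 351 > 0,  v_rel·d = 39 > 0  ⇒  inside

inside=yes margin=351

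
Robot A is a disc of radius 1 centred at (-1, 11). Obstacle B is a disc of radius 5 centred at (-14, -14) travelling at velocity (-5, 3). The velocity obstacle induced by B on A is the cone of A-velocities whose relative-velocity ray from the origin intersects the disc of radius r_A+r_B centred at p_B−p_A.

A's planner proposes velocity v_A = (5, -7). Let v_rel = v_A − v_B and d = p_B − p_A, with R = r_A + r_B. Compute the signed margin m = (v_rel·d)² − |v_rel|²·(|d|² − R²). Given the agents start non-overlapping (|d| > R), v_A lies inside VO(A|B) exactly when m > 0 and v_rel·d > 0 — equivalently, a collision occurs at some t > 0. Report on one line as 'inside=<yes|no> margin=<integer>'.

d = (-13, -25),  |d|² = 794;  R = 1+5 = 6,  c = 794−6² = 758
v_rel = (10, -10),  |v_rel|² = 200;  v_rel·d = (10)·(-13) + (-10)·(-25) = 120
200·t² − 240·t + 758 = 0  ⇒  m = 120² − 200·758 = -137200
m = -137200 < 0,  v_rel·d = 120 > 0  ⇒  outside

inside=no margin=-137200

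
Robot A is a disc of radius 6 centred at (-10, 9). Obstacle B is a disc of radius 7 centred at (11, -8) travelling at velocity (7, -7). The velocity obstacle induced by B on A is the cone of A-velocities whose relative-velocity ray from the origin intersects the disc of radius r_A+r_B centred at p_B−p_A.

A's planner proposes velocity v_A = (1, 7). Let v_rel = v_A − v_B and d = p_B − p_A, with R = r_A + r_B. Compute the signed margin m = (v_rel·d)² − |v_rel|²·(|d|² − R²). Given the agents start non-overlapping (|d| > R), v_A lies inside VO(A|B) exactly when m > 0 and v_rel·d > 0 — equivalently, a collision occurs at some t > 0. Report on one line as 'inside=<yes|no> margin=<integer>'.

d = (21, -17),  |d|² = 730;  R = 6+7 = 13,  c = 730−13² = 561
v_rel = (-6, 14),  |v_rel|² = 232;  v_rel·d = (-6)·(21) + (14)·(-17) = -364
232·t² + 728·t + 561 = 0  ⇒  m = (-364)² − 232·561 = 2344
m = 2344 > 0,  v_rel·d = -364 < 0  ⇒  outside

inside=no margin=2344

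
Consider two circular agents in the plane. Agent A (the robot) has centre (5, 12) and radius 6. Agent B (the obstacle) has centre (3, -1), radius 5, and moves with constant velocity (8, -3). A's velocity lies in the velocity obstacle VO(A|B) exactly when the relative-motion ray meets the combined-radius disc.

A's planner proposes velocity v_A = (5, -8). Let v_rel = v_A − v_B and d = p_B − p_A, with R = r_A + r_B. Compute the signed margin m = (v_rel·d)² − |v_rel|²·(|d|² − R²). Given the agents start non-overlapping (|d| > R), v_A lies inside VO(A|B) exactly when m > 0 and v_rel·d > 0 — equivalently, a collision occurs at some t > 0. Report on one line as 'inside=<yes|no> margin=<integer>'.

d = (-2, -13),  |d|² = 173;  R = 6+5 = 11,  c = 173−11² = 52
v_rel = (-3, -5),  |v_rel|² = 34;  v_rel·d = (-3)·(-2) + (-5)·(-13) = 71
34·t² − 142·t + 52 = 0  ⇒  m = 71² − 34·52 = 3273
m = 3273 > 0,  v_rel·d = 71 > 0  ⇒  inside

inside=yes margin=3273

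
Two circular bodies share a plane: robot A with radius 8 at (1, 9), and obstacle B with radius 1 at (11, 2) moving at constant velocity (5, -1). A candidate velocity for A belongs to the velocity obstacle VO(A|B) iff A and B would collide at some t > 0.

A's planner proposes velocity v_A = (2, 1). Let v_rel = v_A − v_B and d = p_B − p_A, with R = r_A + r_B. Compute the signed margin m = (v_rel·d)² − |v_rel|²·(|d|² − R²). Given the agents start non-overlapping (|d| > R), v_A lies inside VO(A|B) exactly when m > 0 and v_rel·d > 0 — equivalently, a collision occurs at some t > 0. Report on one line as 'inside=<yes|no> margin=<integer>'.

d = (10, -7),  |d|² = 149;  R = 8+1 = 9,  c = 149−9² = 68
v_rel = (-3, 2),  |v_rel|² = 13;  v_rel·d = (-3)·(10) + (2)·(-7) = -44
13·t² + 88·t + 68 = 0  ⇒  m = (-44)² − 13·68 = 1052
m = 1052 > 0,  v_rel·d = -44 < 0  ⇒  outside

inside=no margin=1052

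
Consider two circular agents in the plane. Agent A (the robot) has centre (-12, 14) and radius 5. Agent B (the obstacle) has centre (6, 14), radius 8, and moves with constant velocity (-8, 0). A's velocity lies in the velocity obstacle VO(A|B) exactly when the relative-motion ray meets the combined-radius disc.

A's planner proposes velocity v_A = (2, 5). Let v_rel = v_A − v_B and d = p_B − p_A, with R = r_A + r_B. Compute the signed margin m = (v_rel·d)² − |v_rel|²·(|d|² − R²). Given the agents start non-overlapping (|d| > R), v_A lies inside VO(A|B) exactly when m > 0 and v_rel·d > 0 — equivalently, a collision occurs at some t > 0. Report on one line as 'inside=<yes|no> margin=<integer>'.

d = (18, 0),  |d|² = 324;  R = 5+8 = 13,  c = 324−13² = 155
v_rel = (10, 5),  |v_rel|² = 125;  v_rel·d = (10)·(18) + (5)·(0) = 180
125·t² − 360·t + 155 = 0  ⇒  m = 180² − 125·155 = 13025
m = 13025 > 0,  v_rel·d = 180 > 0  ⇒  inside

inside=yes margin=13025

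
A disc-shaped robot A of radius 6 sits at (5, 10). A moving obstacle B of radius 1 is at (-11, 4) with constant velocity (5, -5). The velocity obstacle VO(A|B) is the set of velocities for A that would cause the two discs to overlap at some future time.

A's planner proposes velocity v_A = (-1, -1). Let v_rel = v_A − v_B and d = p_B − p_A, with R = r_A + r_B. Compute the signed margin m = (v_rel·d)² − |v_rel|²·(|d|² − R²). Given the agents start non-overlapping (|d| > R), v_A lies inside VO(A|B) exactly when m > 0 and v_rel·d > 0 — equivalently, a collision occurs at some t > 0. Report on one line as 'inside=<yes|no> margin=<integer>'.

d = (-16, -6),  |d|² = 292;  R = 6+1 = 7,  c = 292−7² = 243
v_rel = (-6, 4),  |v_rel|² = 52;  v_rel·d = (-6)·(-16) + (4)·(-6) = 72
52·t² − 144·t + 243 = 0  ⇒  m = 72² − 52·243 = -7452
m = -7452 < 0,  v_rel·d = 72 > 0  ⇒  outside

inside=no margin=-7452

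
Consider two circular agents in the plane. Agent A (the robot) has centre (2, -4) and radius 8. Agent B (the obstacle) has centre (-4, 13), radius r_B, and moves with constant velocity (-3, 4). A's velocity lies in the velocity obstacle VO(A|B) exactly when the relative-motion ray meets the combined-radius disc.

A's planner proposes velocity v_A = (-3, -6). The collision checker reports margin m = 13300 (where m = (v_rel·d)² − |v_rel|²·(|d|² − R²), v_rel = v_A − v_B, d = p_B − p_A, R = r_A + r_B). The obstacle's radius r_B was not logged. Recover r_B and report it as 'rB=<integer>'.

m = 13300
d = (-6, 17);  v_rel = (0, -10),  |v_rel|² = 100
v_rel×d = (0)·(17) − (-10)·(-6) = -60
since m = R²·100 − (-60)²:  R² = (3600 + 13300) / 100 = 169
R = √169 = 13  ⇒  r_B = 13 − 8 = 5

rB=5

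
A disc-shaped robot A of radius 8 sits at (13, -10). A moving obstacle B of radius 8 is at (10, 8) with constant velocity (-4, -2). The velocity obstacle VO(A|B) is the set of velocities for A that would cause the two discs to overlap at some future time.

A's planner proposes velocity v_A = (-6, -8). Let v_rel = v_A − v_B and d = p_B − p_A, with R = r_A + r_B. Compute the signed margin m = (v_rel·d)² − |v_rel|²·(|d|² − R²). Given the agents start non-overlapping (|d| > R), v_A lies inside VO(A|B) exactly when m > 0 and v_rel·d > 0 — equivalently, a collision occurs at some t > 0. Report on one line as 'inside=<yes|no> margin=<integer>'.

d = (-3, 18),  |d|² = 333;  R = 8+8 = 16,  c = 333−16² = 77
v_rel = (-2, -6),  |v_rel|² = 40;  v_rel·d = (-2)·(-3) + (-6)·(18) = -102
40·t² + 204·t + 77 = 0  ⇒  m = (-102)² − 40·77 = 7324
m = 7324 > 0,  v_rel·d = -102 < 0  ⇒  outside

inside=no margin=7324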